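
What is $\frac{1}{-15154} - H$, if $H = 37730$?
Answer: $- \frac{571760421}{15154} \approx -37730.0$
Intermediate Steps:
$\frac{1}{-15154} - H = \frac{1}{-15154} - 37730 = - \frac{1}{15154} - 37730 = - \frac{571760421}{15154}$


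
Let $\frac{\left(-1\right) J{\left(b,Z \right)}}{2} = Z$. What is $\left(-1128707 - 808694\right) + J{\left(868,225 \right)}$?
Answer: $-1937851$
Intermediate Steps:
$J{\left(b,Z \right)} = - 2 Z$
$\left(-1128707 - 808694\right) + J{\left(868,225 \right)} = \left(-1128707 - 808694\right) - 450 = -1937401 - 450 = -1937851$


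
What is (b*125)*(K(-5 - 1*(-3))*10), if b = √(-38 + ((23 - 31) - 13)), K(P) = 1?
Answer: 1250*I*√59 ≈ 9601.4*I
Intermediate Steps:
b = I*√59 (b = √(-38 + (-8 - 13)) = √(-38 - 21) = √(-59) = I*√59 ≈ 7.6811*I)
(b*125)*(K(-5 - 1*(-3))*10) = ((I*√59)*125)*(1*10) = (125*I*√59)*10 = 1250*I*√59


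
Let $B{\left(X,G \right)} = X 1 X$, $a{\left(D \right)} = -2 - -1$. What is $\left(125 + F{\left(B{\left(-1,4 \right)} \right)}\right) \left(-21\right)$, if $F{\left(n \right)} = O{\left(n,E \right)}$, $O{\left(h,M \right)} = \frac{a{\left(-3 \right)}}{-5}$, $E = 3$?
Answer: $- \frac{13146}{5} \approx -2629.2$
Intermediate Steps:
$a{\left(D \right)} = -1$ ($a{\left(D \right)} = -2 + 1 = -1$)
$B{\left(X,G \right)} = X^{2}$ ($B{\left(X,G \right)} = X X = X^{2}$)
$O{\left(h,M \right)} = \frac{1}{5}$ ($O{\left(h,M \right)} = - \frac{1}{-5} = \left(-1\right) \left(- \frac{1}{5}\right) = \frac{1}{5}$)
$F{\left(n \right)} = \frac{1}{5}$
$\left(125 + F{\left(B{\left(-1,4 \right)} \right)}\right) \left(-21\right) = \left(125 + \frac{1}{5}\right) \left(-21\right) = \frac{626}{5} \left(-21\right) = - \frac{13146}{5}$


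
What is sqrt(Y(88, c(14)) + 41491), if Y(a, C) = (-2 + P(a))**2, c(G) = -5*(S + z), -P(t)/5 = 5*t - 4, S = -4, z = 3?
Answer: sqrt(4802615) ≈ 2191.5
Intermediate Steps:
P(t) = 20 - 25*t (P(t) = -5*(5*t - 4) = -5*(-4 + 5*t) = 20 - 25*t)
c(G) = 5 (c(G) = -5*(-4 + 3) = -5*(-1) = 5)
Y(a, C) = (18 - 25*a)**2 (Y(a, C) = (-2 + (20 - 25*a))**2 = (18 - 25*a)**2)
sqrt(Y(88, c(14)) + 41491) = sqrt((-18 + 25*88)**2 + 41491) = sqrt((-18 + 2200)**2 + 41491) = sqrt(2182**2 + 41491) = sqrt(4761124 + 41491) = sqrt(4802615)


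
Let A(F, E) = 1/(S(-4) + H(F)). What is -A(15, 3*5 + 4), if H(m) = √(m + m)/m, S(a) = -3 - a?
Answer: -15/13 + √30/13 ≈ -0.73252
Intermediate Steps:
H(m) = √2/√m (H(m) = √(2*m)/m = (√2*√m)/m = √2/√m)
A(F, E) = 1/(1 + √2/√F) (A(F, E) = 1/((-3 - 1*(-4)) + √2/√F) = 1/((-3 + 4) + √2/√F) = 1/(1 + √2/√F))
-A(15, 3*5 + 4) = -√15/(√2 + √15)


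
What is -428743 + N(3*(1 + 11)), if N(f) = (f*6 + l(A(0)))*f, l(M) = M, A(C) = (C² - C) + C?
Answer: -420967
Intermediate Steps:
A(C) = C²
N(f) = 6*f² (N(f) = (f*6 + 0²)*f = (6*f + 0)*f = (6*f)*f = 6*f²)
-428743 + N(3*(1 + 11)) = -428743 + 6*(3*(1 + 11))² = -428743 + 6*(3*12)² = -428743 + 6*36² = -428743 + 6*1296 = -428743 + 7776 = -420967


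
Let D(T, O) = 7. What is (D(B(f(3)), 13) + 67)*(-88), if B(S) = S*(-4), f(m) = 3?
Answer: -6512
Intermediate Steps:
B(S) = -4*S
(D(B(f(3)), 13) + 67)*(-88) = (7 + 67)*(-88) = 74*(-88) = -6512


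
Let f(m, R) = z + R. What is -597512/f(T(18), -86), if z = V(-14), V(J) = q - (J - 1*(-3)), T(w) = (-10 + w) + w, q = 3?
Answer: 74689/9 ≈ 8298.8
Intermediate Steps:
T(w) = -10 + 2*w
V(J) = -J (V(J) = 3 - (J - 1*(-3)) = 3 - (J + 3) = 3 - (3 + J) = 3 + (-3 - J) = -J)
z = 14 (z = -1*(-14) = 14)
f(m, R) = 14 + R
-597512/f(T(18), -86) = -597512/(14 - 86) = -597512/(-72) = -597512*(-1/72) = 74689/9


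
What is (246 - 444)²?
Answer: 39204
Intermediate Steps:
(246 - 444)² = (-198)² = 39204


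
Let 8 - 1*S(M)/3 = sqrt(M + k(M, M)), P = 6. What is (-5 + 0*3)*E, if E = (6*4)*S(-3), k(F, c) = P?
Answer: -2880 + 360*sqrt(3) ≈ -2256.5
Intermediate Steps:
k(F, c) = 6
S(M) = 24 - 3*sqrt(6 + M) (S(M) = 24 - 3*sqrt(M + 6) = 24 - 3*sqrt(6 + M))
E = 576 - 72*sqrt(3) (E = (6*4)*(24 - 3*sqrt(6 - 3)) = 24*(24 - 3*sqrt(3)) = 576 - 72*sqrt(3) ≈ 451.29)
(-5 + 0*3)*E = (-5 + 0*3)*(576 - 72*sqrt(3)) = (-5 + 0)*(576 - 72*sqrt(3)) = -5*(576 - 72*sqrt(3)) = -2880 + 360*sqrt(3)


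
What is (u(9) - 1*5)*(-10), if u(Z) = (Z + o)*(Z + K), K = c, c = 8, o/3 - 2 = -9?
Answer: 2090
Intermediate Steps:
o = -21 (o = 6 + 3*(-9) = 6 - 27 = -21)
K = 8
u(Z) = (-21 + Z)*(8 + Z) (u(Z) = (Z - 21)*(Z + 8) = (-21 + Z)*(8 + Z))
(u(9) - 1*5)*(-10) = ((-168 + 9**2 - 13*9) - 1*5)*(-10) = ((-168 + 81 - 117) - 5)*(-10) = (-204 - 5)*(-10) = -209*(-10) = 2090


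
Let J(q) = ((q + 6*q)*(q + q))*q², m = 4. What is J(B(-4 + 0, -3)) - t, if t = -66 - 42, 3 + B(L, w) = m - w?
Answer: 3692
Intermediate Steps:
B(L, w) = 1 - w (B(L, w) = -3 + (4 - w) = 1 - w)
t = -108
J(q) = 14*q⁴ (J(q) = ((7*q)*(2*q))*q² = (14*q²)*q² = 14*q⁴)
J(B(-4 + 0, -3)) - t = 14*(1 - 1*(-3))⁴ - 1*(-108) = 14*(1 + 3)⁴ + 108 = 14*4⁴ + 108 = 14*256 + 108 = 3584 + 108 = 3692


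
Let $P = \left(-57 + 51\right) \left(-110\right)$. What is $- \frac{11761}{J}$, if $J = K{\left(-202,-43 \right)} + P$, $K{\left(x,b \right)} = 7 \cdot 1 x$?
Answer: $\frac{11761}{754} \approx 15.598$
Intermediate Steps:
$K{\left(x,b \right)} = 7 x$
$P = 660$ ($P = \left(-6\right) \left(-110\right) = 660$)
$J = -754$ ($J = 7 \left(-202\right) + 660 = -1414 + 660 = -754$)
$- \frac{11761}{J} = - \frac{11761}{-754} = \left(-11761\right) \left(- \frac{1}{754}\right) = \frac{11761}{754}$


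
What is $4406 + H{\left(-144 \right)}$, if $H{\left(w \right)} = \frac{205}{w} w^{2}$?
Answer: $-25114$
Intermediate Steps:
$H{\left(w \right)} = 205 w$
$4406 + H{\left(-144 \right)} = 4406 + 205 \left(-144\right) = 4406 - 29520 = -25114$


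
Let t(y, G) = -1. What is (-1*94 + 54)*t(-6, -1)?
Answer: 40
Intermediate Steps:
(-1*94 + 54)*t(-6, -1) = (-1*94 + 54)*(-1) = (-94 + 54)*(-1) = -40*(-1) = 40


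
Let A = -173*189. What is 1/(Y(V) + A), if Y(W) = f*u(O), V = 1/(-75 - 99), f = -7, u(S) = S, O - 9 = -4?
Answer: -1/32732 ≈ -3.0551e-5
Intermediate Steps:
O = 5 (O = 9 - 4 = 5)
V = -1/174 (V = 1/(-174) = -1/174 ≈ -0.0057471)
Y(W) = -35 (Y(W) = -7*5 = -35)
A = -32697
1/(Y(V) + A) = 1/(-35 - 32697) = 1/(-32732) = -1/32732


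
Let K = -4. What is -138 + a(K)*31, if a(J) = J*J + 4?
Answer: 482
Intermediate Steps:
a(J) = 4 + J² (a(J) = J² + 4 = 4 + J²)
-138 + a(K)*31 = -138 + (4 + (-4)²)*31 = -138 + (4 + 16)*31 = -138 + 20*31 = -138 + 620 = 482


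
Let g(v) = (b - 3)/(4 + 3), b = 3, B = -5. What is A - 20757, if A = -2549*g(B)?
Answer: -20757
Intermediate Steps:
g(v) = 0 (g(v) = (3 - 3)/(4 + 3) = 0/7 = 0*(1/7) = 0)
A = 0 (A = -2549*0 = 0)
A - 20757 = 0 - 20757 = -20757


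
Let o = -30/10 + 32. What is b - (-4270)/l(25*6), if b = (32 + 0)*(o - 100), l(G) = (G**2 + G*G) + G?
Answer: -1465379/645 ≈ -2271.9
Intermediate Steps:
o = 29 (o = -30*1/10 + 32 = -3 + 32 = 29)
l(G) = G + 2*G**2 (l(G) = (G**2 + G**2) + G = 2*G**2 + G = G + 2*G**2)
b = -2272 (b = (32 + 0)*(29 - 100) = 32*(-71) = -2272)
b - (-4270)/l(25*6) = -2272 - (-4270)/((25*6)*(1 + 2*(25*6))) = -2272 - (-4270)/(150*(1 + 2*150)) = -2272 - (-4270)/(150*(1 + 300)) = -2272 - (-4270)/(150*301) = -2272 - (-4270)/45150 = -2272 - 1*(-61/645) = -2272 + 61/645 = -1465379/645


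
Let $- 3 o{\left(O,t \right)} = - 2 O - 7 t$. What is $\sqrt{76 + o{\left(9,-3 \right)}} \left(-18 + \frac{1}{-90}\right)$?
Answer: $- \frac{1621 \sqrt{3}}{18} \approx -155.98$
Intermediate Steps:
$o{\left(O,t \right)} = \frac{2 O}{3} + \frac{7 t}{3}$ ($o{\left(O,t \right)} = - \frac{- 2 O - 7 t}{3} = - \frac{- 7 t - 2 O}{3} = \frac{2 O}{3} + \frac{7 t}{3}$)
$\sqrt{76 + o{\left(9,-3 \right)}} \left(-18 + \frac{1}{-90}\right) = \sqrt{76 + \left(\frac{2}{3} \cdot 9 + \frac{7}{3} \left(-3\right)\right)} \left(-18 + \frac{1}{-90}\right) = \sqrt{76 + \left(6 - 7\right)} \left(-18 - \frac{1}{90}\right) = \sqrt{76 - 1} \left(- \frac{1621}{90}\right) = \sqrt{75} \left(- \frac{1621}{90}\right) = 5 \sqrt{3} \left(- \frac{1621}{90}\right) = - \frac{1621 \sqrt{3}}{18}$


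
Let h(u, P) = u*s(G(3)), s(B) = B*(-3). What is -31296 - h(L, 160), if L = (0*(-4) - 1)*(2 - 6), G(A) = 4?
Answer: -31248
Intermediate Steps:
s(B) = -3*B
L = 4 (L = (0 - 1)*(-4) = -1*(-4) = 4)
h(u, P) = -12*u (h(u, P) = u*(-3*4) = u*(-12) = -12*u)
-31296 - h(L, 160) = -31296 - (-12)*4 = -31296 - 1*(-48) = -31296 + 48 = -31248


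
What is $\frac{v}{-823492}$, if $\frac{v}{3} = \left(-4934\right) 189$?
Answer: $\frac{1398789}{411746} \approx 3.3972$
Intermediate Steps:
$v = -2797578$ ($v = 3 \left(\left(-4934\right) 189\right) = 3 \left(-932526\right) = -2797578$)
$\frac{v}{-823492} = - \frac{2797578}{-823492} = \left(-2797578\right) \left(- \frac{1}{823492}\right) = \frac{1398789}{411746}$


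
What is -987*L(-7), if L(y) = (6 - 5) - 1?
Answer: 0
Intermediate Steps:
L(y) = 0 (L(y) = 1 - 1 = 0)
-987*L(-7) = -987*0 = 0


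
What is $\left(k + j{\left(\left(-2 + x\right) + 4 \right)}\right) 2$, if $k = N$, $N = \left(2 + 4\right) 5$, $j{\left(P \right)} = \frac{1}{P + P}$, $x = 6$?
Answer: $\frac{481}{8} \approx 60.125$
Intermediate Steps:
$j{\left(P \right)} = \frac{1}{2 P}$
$N = 30$ ($N = 6 \cdot 5 = 30$)
$k = 30$
$\left(k + j{\left(\left(-2 + x\right) + 4 \right)}\right) 2 = \left(30 + \frac{1}{2 \left(\left(-2 + 6\right) + 4\right)}\right) 2 = \left(30 + \frac{1}{2 \left(4 + 4\right)}\right) 2 = \left(30 + \frac{1}{2 \cdot 8}\right) 2 = \left(30 + \frac{1}{2} \cdot \frac{1}{8}\right) 2 = \left(30 + \frac{1}{16}\right) 2 = \frac{481}{16} \cdot 2 = \frac{481}{8}$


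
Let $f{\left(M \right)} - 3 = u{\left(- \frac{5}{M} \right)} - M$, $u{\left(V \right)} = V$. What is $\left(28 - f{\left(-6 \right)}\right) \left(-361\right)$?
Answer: $- \frac{39349}{6} \approx -6558.2$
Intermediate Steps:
$f{\left(M \right)} = 3 - M - \frac{5}{M}$ ($f{\left(M \right)} = 3 - \left(M + \frac{5}{M}\right) = 3 - M - \frac{5}{M}$)
$\left(28 - f{\left(-6 \right)}\right) \left(-361\right) = \left(28 - \left(3 - -6 - \frac{5}{-6}\right)\right) \left(-361\right) = \left(28 - \left(3 + 6 - - \frac{5}{6}\right)\right) \left(-361\right) = \left(28 - \left(3 + 6 + \frac{5}{6}\right)\right) \left(-361\right) = \left(28 - \frac{59}{6}\right) \left(-361\right) = \frac{109}{6} \left(-361\right) = - \frac{39349}{6}$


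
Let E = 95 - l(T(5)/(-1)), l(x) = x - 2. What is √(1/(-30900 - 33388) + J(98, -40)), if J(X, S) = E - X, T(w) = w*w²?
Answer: √653680302/2296 ≈ 11.136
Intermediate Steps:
T(w) = w³
l(x) = -2 + x
E = 222 (E = 95 - (-2 + 5³/(-1)) = 95 - (-2 + 125*(-1)) = 95 - (-2 - 125) = 95 - 1*(-127) = 95 + 127 = 222)
J(X, S) = 222 - X
√(1/(-30900 - 33388) + J(98, -40)) = √(1/(-30900 - 33388) + (222 - 1*98)) = √(1/(-64288) + (222 - 98)) = √(-1/64288 + 124) = √(7971711/64288) = √653680302/2296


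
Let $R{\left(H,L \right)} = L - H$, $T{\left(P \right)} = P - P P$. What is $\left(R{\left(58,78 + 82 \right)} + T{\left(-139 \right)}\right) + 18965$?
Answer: $-393$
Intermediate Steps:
$T{\left(P \right)} = P - P^{2}$
$\left(R{\left(58,78 + 82 \right)} + T{\left(-139 \right)}\right) + 18965 = \left(\left(\left(78 + 82\right) - 58\right) - 139 \left(1 - -139\right)\right) + 18965 = \left(\left(160 - 58\right) - 139 \left(1 + 139\right)\right) + 18965 = \left(102 - 19460\right) + 18965 = -19358 + 18965 = -393$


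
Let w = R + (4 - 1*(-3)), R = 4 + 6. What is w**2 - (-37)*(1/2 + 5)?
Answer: 985/2 ≈ 492.50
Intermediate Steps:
R = 10
w = 17 (w = 10 + (4 - 1*(-3)) = 10 + (4 + 3) = 10 + 7 = 17)
w**2 - (-37)*(1/2 + 5) = 17**2 - (-37)*(1/2 + 5) = 289 - (-37)*(1/2 + 5) = 289 - (-37)*11/2 = 289 - 1*(-407/2) = 289 + 407/2 = 985/2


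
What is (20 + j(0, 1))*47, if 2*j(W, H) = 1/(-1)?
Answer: 1833/2 ≈ 916.50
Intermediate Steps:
j(W, H) = -½ (j(W, H) = (½)/(-1) = (½)*(-1) = -½)
(20 + j(0, 1))*47 = (20 - ½)*47 = (39/2)*47 = 1833/2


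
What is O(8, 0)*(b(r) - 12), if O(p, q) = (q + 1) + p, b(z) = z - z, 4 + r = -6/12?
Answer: -108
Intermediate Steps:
r = -9/2 (r = -4 - 6/12 = -4 - 6*1/12 = -4 - ½ = -9/2 ≈ -4.5000)
b(z) = 0
O(p, q) = 1 + p + q (O(p, q) = (1 + q) + p = 1 + p + q)
O(8, 0)*(b(r) - 12) = (1 + 8 + 0)*(0 - 12) = 9*(-12) = -108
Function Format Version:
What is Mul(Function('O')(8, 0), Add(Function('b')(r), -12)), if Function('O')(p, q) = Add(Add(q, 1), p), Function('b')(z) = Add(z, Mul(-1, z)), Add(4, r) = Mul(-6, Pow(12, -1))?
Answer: -108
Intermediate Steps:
r = Rational(-9, 2) (r = Add(-4, Mul(-6, Pow(12, -1))) = Add(-4, Mul(-6, Rational(1, 12))) = Add(-4, Rational(-1, 2)) = Rational(-9, 2) ≈ -4.5000)
Function('b')(z) = 0
Function('O')(p, q) = Add(1, p, q) (Function('O')(p, q) = Add(Add(1, q), p) = Add(1, p, q))
Mul(Function('O')(8, 0), Add(Function('b')(r), -12)) = Mul(Add(1, 8, 0), Add(0, -12)) = Mul(9, -12) = -108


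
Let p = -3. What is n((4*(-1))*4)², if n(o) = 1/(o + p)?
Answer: 1/361 ≈ 0.0027701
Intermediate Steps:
n(o) = 1/(-3 + o) (n(o) = 1/(o - 3) = 1/(-3 + o))
n((4*(-1))*4)² = (1/(-3 + (4*(-1))*4))² = (1/(-3 - 4*4))² = (1/(-3 - 16))² = (1/(-19))² = (-1/19)² = 1/361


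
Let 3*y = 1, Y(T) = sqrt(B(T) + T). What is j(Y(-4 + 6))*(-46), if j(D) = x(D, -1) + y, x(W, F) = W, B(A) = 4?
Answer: -46/3 - 46*sqrt(6) ≈ -128.01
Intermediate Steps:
Y(T) = sqrt(4 + T)
y = 1/3 (y = (1/3)*1 = 1/3 ≈ 0.33333)
j(D) = 1/3 + D (j(D) = D + 1/3 = 1/3 + D)
j(Y(-4 + 6))*(-46) = (1/3 + sqrt(4 + (-4 + 6)))*(-46) = (1/3 + sqrt(4 + 2))*(-46) = (1/3 + sqrt(6))*(-46) = -46/3 - 46*sqrt(6)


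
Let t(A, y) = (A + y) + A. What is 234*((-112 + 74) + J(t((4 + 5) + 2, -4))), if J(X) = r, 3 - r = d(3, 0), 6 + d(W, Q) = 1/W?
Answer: -6864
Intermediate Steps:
d(W, Q) = -6 + 1/W
r = 26/3 (r = 3 - (-6 + 1/3) = 3 - (-6 + ⅓) = 3 - 1*(-17/3) = 3 + 17/3 = 26/3 ≈ 8.6667)
t(A, y) = y + 2*A
J(X) = 26/3
234*((-112 + 74) + J(t((4 + 5) + 2, -4))) = 234*((-112 + 74) + 26/3) = 234*(-38 + 26/3) = 234*(-88/3) = -6864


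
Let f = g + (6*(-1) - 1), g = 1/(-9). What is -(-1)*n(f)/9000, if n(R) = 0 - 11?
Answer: -11/9000 ≈ -0.0012222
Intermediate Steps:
g = -⅑ ≈ -0.11111
f = -64/9 (f = -⅑ + (6*(-1) - 1) = -⅑ + (-6 - 1) = -⅑ - 7 = -64/9 ≈ -7.1111)
n(R) = -11
-(-1)*n(f)/9000 = -(-1)*(-11/9000) = -(-1)*(-11*1/9000) = -(-1)*(-11)/9000 = -1*11/9000 = -11/9000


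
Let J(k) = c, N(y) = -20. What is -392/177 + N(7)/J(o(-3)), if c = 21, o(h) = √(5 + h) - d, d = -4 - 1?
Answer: -1308/413 ≈ -3.1671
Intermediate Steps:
d = -5
o(h) = 5 + √(5 + h) (o(h) = √(5 + h) - 1*(-5) = √(5 + h) + 5 = 5 + √(5 + h))
J(k) = 21
-392/177 + N(7)/J(o(-3)) = -392/177 - 20/21 = -1308/413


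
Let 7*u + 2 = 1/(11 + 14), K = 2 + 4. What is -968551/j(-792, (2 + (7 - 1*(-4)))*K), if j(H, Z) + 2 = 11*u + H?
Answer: 24213775/19927 ≈ 1215.1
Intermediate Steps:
K = 6
u = -7/25 (u = -2/7 + 1/(7*(11 + 14)) = -2/7 + (⅐)/25 = -2/7 + (⅐)*(1/25) = -2/7 + 1/175 = -7/25 ≈ -0.28000)
j(H, Z) = -127/25 + H (j(H, Z) = -2 + (11*(-7/25) + H) = -2 + (-77/25 + H) = -127/25 + H)
-968551/j(-792, (2 + (7 - 1*(-4)))*K) = -968551/(-127/25 - 792) = -968551/(-19927/25) = -968551*(-25/19927) = 24213775/19927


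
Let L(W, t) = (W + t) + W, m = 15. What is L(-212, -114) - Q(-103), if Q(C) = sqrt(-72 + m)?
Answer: -538 - I*sqrt(57) ≈ -538.0 - 7.5498*I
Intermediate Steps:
L(W, t) = t + 2*W
Q(C) = I*sqrt(57) (Q(C) = sqrt(-72 + 15) = sqrt(-57) = I*sqrt(57))
L(-212, -114) - Q(-103) = (-114 + 2*(-212)) - I*sqrt(57) = (-114 - 424) - I*sqrt(57) = -538 - I*sqrt(57)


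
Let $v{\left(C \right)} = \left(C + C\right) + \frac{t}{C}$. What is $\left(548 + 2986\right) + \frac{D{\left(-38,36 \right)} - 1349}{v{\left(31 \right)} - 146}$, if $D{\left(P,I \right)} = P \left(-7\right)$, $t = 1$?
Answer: $\frac{485925}{137} \approx 3546.9$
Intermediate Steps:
$D{\left(P,I \right)} = - 7 P$
$v{\left(C \right)} = \frac{1}{C} + 2 C$ ($v{\left(C \right)} = \left(C + C\right) + 1 \frac{1}{C} = 2 C + \frac{1}{C} = \frac{1}{C} + 2 C$)
$\left(548 + 2986\right) + \frac{D{\left(-38,36 \right)} - 1349}{v{\left(31 \right)} - 146} = \left(548 + 2986\right) + \frac{\left(-7\right) \left(-38\right) - 1349}{\left(\frac{1}{31} + 2 \cdot 31\right) - 146} = 3534 + \frac{266 - 1349}{\left(\frac{1}{31} + 62\right) - 146} = 3534 - \frac{1083}{\frac{1923}{31} - 146} = 3534 - \frac{1083}{- \frac{2603}{31}} = 3534 - - \frac{1767}{137} = 3534 + \frac{1767}{137} = \frac{485925}{137}$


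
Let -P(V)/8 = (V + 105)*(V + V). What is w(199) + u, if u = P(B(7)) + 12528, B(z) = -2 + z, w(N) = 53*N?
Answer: 14275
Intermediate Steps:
P(V) = -16*V*(105 + V) (P(V) = -8*(V + 105)*(V + V) = -8*(105 + V)*2*V = -16*V*(105 + V))
u = 3728 (u = -16*(-2 + 7)*(105 + (-2 + 7)) + 12528 = -16*5*(105 + 5) + 12528 = -16*5*110 + 12528 = -8800 + 12528 = 3728)
w(199) + u = 53*199 + 3728 = 10547 + 3728 = 14275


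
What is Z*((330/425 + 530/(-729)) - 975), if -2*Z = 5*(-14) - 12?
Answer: -2476925251/61965 ≈ -39973.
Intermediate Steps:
Z = 41 (Z = -(5*(-14) - 12)/2 = -(-70 - 12)/2 = -½*(-82) = 41)
Z*((330/425 + 530/(-729)) - 975) = 41*((330/425 + 530/(-729)) - 975) = 41*((330*(1/425) + 530*(-1/729)) - 975) = 41*((66/85 - 530/729) - 975) = 41*(3064/61965 - 975) = 41*(-60412811/61965) = -2476925251/61965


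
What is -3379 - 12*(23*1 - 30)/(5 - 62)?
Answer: -64229/19 ≈ -3380.5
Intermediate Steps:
-3379 - 12*(23*1 - 30)/(5 - 62) = -3379 - 12*(23 - 30)/(-57) = -3379 - 12*(-7*(-1/57)) = -3379 - 12*7/57 = -3379 - 1*28/19 = -3379 - 28/19 = -64229/19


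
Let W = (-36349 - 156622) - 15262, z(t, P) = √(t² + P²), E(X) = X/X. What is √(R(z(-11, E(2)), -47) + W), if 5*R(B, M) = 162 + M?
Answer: I*√208210 ≈ 456.3*I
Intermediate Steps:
E(X) = 1
z(t, P) = √(P² + t²)
W = -208233 (W = -192971 - 15262 = -208233)
R(B, M) = 162/5 + M/5 (R(B, M) = (162 + M)/5 = 162/5 + M/5)
√(R(z(-11, E(2)), -47) + W) = √((162/5 + (⅕)*(-47)) - 208233) = √((162/5 - 47/5) - 208233) = √(23 - 208233) = √(-208210) = I*√208210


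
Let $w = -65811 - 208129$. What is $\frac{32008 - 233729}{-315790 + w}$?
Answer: $\frac{201721}{589730} \approx 0.34206$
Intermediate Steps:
$w = -273940$ ($w = -65811 - 208129 = -273940$)
$\frac{32008 - 233729}{-315790 + w} = \frac{32008 - 233729}{-315790 - 273940} = - \frac{201721}{-589730} = \left(-201721\right) \left(- \frac{1}{589730}\right) = \frac{201721}{589730}$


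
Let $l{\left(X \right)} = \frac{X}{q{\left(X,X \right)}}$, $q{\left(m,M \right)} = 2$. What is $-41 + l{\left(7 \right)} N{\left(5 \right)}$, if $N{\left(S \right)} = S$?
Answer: $- \frac{47}{2} \approx -23.5$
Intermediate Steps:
$l{\left(X \right)} = \frac{X}{2}$
$-41 + l{\left(7 \right)} N{\left(5 \right)} = -41 + \frac{1}{2} \cdot 7 \cdot 5 = -41 + \frac{7}{2} \cdot 5 = -41 + \frac{35}{2} = - \frac{47}{2}$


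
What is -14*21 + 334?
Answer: 40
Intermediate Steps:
-14*21 + 334 = -294 + 334 = 40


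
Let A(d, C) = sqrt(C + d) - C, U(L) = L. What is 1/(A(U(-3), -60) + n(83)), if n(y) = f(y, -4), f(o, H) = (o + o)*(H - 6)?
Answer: -1600/2560063 - 3*I*sqrt(7)/2560063 ≈ -0.00062498 - 3.1004e-6*I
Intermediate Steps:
f(o, H) = 2*o*(-6 + H) (f(o, H) = (2*o)*(-6 + H) = 2*o*(-6 + H))
n(y) = -20*y (n(y) = 2*y*(-6 - 4) = 2*y*(-10) = -20*y)
1/(A(U(-3), -60) + n(83)) = 1/((sqrt(-60 - 3) - 1*(-60)) - 20*83) = 1/((sqrt(-63) + 60) - 1660) = 1/((3*I*sqrt(7) + 60) - 1660) = 1/((60 + 3*I*sqrt(7)) - 1660) = 1/(-1600 + 3*I*sqrt(7))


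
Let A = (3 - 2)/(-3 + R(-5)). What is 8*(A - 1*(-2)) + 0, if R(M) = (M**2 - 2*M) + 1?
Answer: 536/33 ≈ 16.242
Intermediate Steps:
R(M) = 1 + M**2 - 2*M
A = 1/33 (A = (3 - 2)/(-3 + (1 + (-5)**2 - 2*(-5))) = 1/(-3 + (1 + 25 + 10)) = 1/(-3 + 36) = 1/33 ≈ 0.030303)
8*(A - 1*(-2)) + 0 = 8*(1/33 - 1*(-2)) + 0 = 8*(1/33 + 2) + 0 = 8*(67/33) + 0 = 536/33 + 0 = 536/33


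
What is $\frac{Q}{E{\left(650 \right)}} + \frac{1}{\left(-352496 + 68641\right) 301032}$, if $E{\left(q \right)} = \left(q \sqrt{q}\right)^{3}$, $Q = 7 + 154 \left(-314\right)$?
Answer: $- \frac{1}{85449438360} - \frac{48349 \sqrt{26}}{23205812500000} \approx -1.0635 \cdot 10^{-8}$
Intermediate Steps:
$Q = -48349$ ($Q = 7 - 48356 = -48349$)
$E{\left(q \right)} = q^{\frac{9}{2}}$ ($E{\left(q \right)} = \left(q^{\frac{3}{2}}\right)^{3} = q^{\frac{9}{2}}$)
$\frac{Q}{E{\left(650 \right)}} + \frac{1}{\left(-352496 + 68641\right) 301032} = - \frac{48349}{650^{\frac{9}{2}}} + \frac{1}{\left(-352496 + 68641\right) 301032} = - \frac{48349}{892531250000 \sqrt{26}} + \frac{1}{-283855} \cdot \frac{1}{301032} = - 48349 \frac{\sqrt{26}}{23205812500000} - \frac{1}{85449438360} = - \frac{48349 \sqrt{26}}{23205812500000} - \frac{1}{85449438360} = - \frac{1}{85449438360} - \frac{48349 \sqrt{26}}{23205812500000}$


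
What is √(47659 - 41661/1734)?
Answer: √55066030/34 ≈ 218.25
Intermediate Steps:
√(47659 - 41661/1734) = √(47659 - 41661*1/1734) = √(47659 - 13887/578) = √(27533015/578) = √55066030/34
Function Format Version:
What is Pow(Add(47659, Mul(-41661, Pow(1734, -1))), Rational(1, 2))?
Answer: Mul(Rational(1, 34), Pow(55066030, Rational(1, 2))) ≈ 218.25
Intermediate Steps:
Pow(Add(47659, Mul(-41661, Pow(1734, -1))), Rational(1, 2)) = Pow(Add(47659, Mul(-41661, Rational(1, 1734))), Rational(1, 2)) = Pow(Add(47659, Rational(-13887, 578)), Rational(1, 2)) = Pow(Rational(27533015, 578), Rational(1, 2)) = Mul(Rational(1, 34), Pow(55066030, Rational(1, 2)))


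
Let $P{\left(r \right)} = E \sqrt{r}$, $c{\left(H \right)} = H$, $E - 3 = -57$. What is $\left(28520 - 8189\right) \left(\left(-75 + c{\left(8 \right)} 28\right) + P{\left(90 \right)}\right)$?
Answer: $3029319 - 3293622 \sqrt{10} \approx -7.386 \cdot 10^{6}$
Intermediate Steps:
$E = -54$ ($E = 3 - 57 = -54$)
$P{\left(r \right)} = - 54 \sqrt{r}$
$\left(28520 - 8189\right) \left(\left(-75 + c{\left(8 \right)} 28\right) + P{\left(90 \right)}\right) = \left(28520 - 8189\right) \left(\left(-75 + 8 \cdot 28\right) - 54 \sqrt{90}\right) = 20331 \left(\left(-75 + 224\right) - 54 \cdot 3 \sqrt{10}\right) = 20331 \left(149 - 162 \sqrt{10}\right) = 3029319 - 3293622 \sqrt{10}$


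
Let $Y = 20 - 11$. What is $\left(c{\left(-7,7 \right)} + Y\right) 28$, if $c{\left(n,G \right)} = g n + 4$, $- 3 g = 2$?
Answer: $\frac{1484}{3} \approx 494.67$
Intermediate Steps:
$g = - \frac{2}{3}$ ($g = \left(- \frac{1}{3}\right) 2 = - \frac{2}{3} \approx -0.66667$)
$c{\left(n,G \right)} = 4 - \frac{2 n}{3}$ ($c{\left(n,G \right)} = - \frac{2 n}{3} + 4 = 4 - \frac{2 n}{3}$)
$Y = 9$ ($Y = 20 - 11 = 9$)
$\left(c{\left(-7,7 \right)} + Y\right) 28 = \left(\left(4 - - \frac{14}{3}\right) + 9\right) 28 = \left(\left(4 + \frac{14}{3}\right) + 9\right) 28 = \left(\frac{26}{3} + 9\right) 28 = \frac{53}{3} \cdot 28 = \frac{1484}{3}$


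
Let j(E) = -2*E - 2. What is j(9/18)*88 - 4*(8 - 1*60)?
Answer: -56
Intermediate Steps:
j(E) = -2 - 2*E
j(9/18)*88 - 4*(8 - 1*60) = (-2 - 18/18)*88 - 4*(8 - 1*60) = (-2 - 18/18)*88 - 4*(8 - 60) = (-2 - 2*½)*88 - 4*(-52) = (-2 - 1)*88 + 208 = -3*88 + 208 = -264 + 208 = -56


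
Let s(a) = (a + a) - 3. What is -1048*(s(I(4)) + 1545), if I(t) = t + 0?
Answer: -1624400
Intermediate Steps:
I(t) = t
s(a) = -3 + 2*a (s(a) = 2*a - 3 = -3 + 2*a)
-1048*(s(I(4)) + 1545) = -1048*((-3 + 2*4) + 1545) = -1048*((-3 + 8) + 1545) = -1048*(5 + 1545) = -1048*1550 = -1624400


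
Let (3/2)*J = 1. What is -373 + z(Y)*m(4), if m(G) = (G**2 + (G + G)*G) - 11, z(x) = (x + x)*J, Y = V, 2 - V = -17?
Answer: 1693/3 ≈ 564.33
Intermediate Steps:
V = 19 (V = 2 - 1*(-17) = 2 + 17 = 19)
Y = 19
J = 2/3 (J = (2/3)*1 = 2/3 ≈ 0.66667)
z(x) = 4*x/3 (z(x) = (x + x)*(2/3) = (2*x)*(2/3) = 4*x/3)
m(G) = -11 + 3*G**2 (m(G) = (G**2 + (2*G)*G) - 11 = (G**2 + 2*G**2) - 11 = 3*G**2 - 11 = -11 + 3*G**2)
-373 + z(Y)*m(4) = -373 + ((4/3)*19)*(-11 + 3*4**2) = -373 + 76*(-11 + 3*16)/3 = -373 + 76*(-11 + 48)/3 = -373 + (76/3)*37 = -373 + 2812/3 = 1693/3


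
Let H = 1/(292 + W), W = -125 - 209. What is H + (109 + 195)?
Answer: 12767/42 ≈ 303.98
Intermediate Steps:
W = -334
H = -1/42 (H = 1/(292 - 334) = 1/(-42) = -1/42 ≈ -0.023810)
H + (109 + 195) = -1/42 + (109 + 195) = -1/42 + 304 = 12767/42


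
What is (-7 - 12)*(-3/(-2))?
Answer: -57/2 ≈ -28.500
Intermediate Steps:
(-7 - 12)*(-3/(-2)) = -(-57)*(-1)/2 = -19*3/2 = -57/2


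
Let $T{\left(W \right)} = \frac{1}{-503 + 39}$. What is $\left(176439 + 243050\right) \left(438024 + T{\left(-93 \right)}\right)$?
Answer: $\frac{85258259458015}{464} \approx 1.8375 \cdot 10^{11}$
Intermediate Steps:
$T{\left(W \right)} = - \frac{1}{464}$ ($T{\left(W \right)} = \frac{1}{-464} = - \frac{1}{464}$)
$\left(176439 + 243050\right) \left(438024 + T{\left(-93 \right)}\right) = \left(176439 + 243050\right) \left(438024 - \frac{1}{464}\right) = 419489 \cdot \frac{203243135}{464} = \frac{85258259458015}{464}$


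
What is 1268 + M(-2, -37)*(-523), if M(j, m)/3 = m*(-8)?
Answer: -463156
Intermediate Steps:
M(j, m) = -24*m (M(j, m) = 3*(m*(-8)) = 3*(-8*m) = -24*m)
1268 + M(-2, -37)*(-523) = 1268 - 24*(-37)*(-523) = 1268 + 888*(-523) = 1268 - 464424 = -463156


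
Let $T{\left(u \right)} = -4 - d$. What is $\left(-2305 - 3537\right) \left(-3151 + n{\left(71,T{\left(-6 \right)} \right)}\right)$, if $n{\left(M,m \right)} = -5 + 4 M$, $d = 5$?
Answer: $16778224$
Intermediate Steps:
$T{\left(u \right)} = -9$ ($T{\left(u \right)} = -4 - 5 = -9$)
$\left(-2305 - 3537\right) \left(-3151 + n{\left(71,T{\left(-6 \right)} \right)}\right) = \left(-2305 - 3537\right) \left(-3151 + \left(-5 + 4 \cdot 71\right)\right) = - 5842 \left(-3151 + \left(-5 + 284\right)\right) = - 5842 \left(-3151 + 279\right) = \left(-5842\right) \left(-2872\right) = 16778224$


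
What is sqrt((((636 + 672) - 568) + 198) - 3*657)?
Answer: I*sqrt(1033) ≈ 32.14*I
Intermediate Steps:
sqrt((((636 + 672) - 568) + 198) - 3*657) = sqrt(((1308 - 568) + 198) - 1971) = sqrt((740 + 198) - 1971) = sqrt(938 - 1971) = sqrt(-1033) = I*sqrt(1033)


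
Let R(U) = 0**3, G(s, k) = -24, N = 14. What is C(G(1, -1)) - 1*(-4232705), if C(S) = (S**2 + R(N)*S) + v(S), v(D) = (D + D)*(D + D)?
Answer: 4235585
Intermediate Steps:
v(D) = 4*D**2 (v(D) = (2*D)*(2*D) = 4*D**2)
R(U) = 0
C(S) = 5*S**2 (C(S) = (S**2 + 0*S) + 4*S**2 = (S**2 + 0) + 4*S**2 = S**2 + 4*S**2 = 5*S**2)
C(G(1, -1)) - 1*(-4232705) = 5*(-24)**2 - 1*(-4232705) = 5*576 + 4232705 = 2880 + 4232705 = 4235585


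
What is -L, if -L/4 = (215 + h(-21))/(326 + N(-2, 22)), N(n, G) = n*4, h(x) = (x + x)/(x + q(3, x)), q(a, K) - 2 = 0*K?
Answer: 8254/3021 ≈ 2.7322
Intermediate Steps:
q(a, K) = 2 (q(a, K) = 2 + 0*K = 2 + 0 = 2)
h(x) = 2*x/(2 + x) (h(x) = (x + x)/(x + 2) = (2*x)/(2 + x) = 2*x/(2 + x))
N(n, G) = 4*n
L = -8254/3021 (L = -4*(215 + 2*(-21)/(2 - 21))/(326 + 4*(-2)) = -4*(215 + 2*(-21)/(-19))/(326 - 8) = -4*(215 + 2*(-21)*(-1/19))/318 = -4*(215 + 42/19)/318 = -16508/(19*318) = -4*4127/6042 = -8254/3021 ≈ -2.7322)
-L = -1*(-8254/3021) = 8254/3021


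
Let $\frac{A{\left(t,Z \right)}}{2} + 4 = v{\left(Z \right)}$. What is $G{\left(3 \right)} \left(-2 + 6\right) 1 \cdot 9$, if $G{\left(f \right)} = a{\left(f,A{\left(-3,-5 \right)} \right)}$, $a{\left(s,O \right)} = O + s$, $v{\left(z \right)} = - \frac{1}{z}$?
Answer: $- \frac{828}{5} \approx -165.6$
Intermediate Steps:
$A{\left(t,Z \right)} = -8 - \frac{2}{Z}$ ($A{\left(t,Z \right)} = -8 + 2 \left(- \frac{1}{Z}\right) = -8 - \frac{2}{Z}$)
$G{\left(f \right)} = - \frac{38}{5} + f$ ($G{\left(f \right)} = \left(-8 - \frac{2}{-5}\right) + f = \left(-8 - - \frac{2}{5}\right) + f = \left(-8 + \frac{2}{5}\right) + f = - \frac{38}{5} + f$)
$G{\left(3 \right)} \left(-2 + 6\right) 1 \cdot 9 = \left(- \frac{38}{5} + 3\right) \left(-2 + 6\right) 1 \cdot 9 = - \frac{23 \cdot 4 \cdot 1 \cdot 9}{5} = - \frac{23 \cdot 4 \cdot 9}{5} = \left(- \frac{23}{5}\right) 36 = - \frac{828}{5}$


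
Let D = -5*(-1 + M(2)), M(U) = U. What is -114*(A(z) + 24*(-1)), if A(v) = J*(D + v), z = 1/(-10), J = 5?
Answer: 5643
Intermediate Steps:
D = -5 (D = -5*(-1 + 2) = -5*1 = -5)
z = -⅒ (z = 1*(-⅒) = -⅒ ≈ -0.10000)
A(v) = -25 + 5*v (A(v) = 5*(-5 + v) = -25 + 5*v)
-114*(A(z) + 24*(-1)) = -114*((-25 + 5*(-⅒)) + 24*(-1)) = -114*((-25 - ½) - 24) = -114*(-51/2 - 24) = -114*(-99/2) = 5643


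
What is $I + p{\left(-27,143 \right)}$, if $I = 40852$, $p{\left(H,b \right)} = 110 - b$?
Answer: $40819$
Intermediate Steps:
$I + p{\left(-27,143 \right)} = 40852 + \left(110 - 143\right) = 40852 - 33 = 40819$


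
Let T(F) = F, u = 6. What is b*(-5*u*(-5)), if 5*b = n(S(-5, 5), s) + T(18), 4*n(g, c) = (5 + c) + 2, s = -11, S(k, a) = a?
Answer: 510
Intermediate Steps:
n(g, c) = 7/4 + c/4 (n(g, c) = ((5 + c) + 2)/4 = (7 + c)/4 = 7/4 + c/4)
b = 17/5 (b = ((7/4 + (¼)*(-11)) + 18)/5 = ((7/4 - 11/4) + 18)/5 = (-1 + 18)/5 = (⅕)*17 = 17/5 ≈ 3.4000)
b*(-5*u*(-5)) = 17*(-5*6*(-5))/5 = 17*(-30*(-5))/5 = (17/5)*150 = 510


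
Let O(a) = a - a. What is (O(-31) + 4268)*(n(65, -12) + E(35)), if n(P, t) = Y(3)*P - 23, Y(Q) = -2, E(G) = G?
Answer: -503624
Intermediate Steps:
O(a) = 0
n(P, t) = -23 - 2*P (n(P, t) = -2*P - 23 = -23 - 2*P)
(O(-31) + 4268)*(n(65, -12) + E(35)) = (0 + 4268)*((-23 - 2*65) + 35) = 4268*((-23 - 130) + 35) = 4268*(-153 + 35) = 4268*(-118) = -503624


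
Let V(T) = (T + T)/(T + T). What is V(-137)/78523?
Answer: 1/78523 ≈ 1.2735e-5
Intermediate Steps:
V(T) = 1 (V(T) = (2*T)/((2*T)) = (2*T)*(1/(2*T)) = 1)
V(-137)/78523 = 1/78523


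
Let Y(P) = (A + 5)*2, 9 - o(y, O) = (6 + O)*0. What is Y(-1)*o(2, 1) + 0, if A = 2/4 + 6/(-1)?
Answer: -9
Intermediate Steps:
o(y, O) = 9 (o(y, O) = 9 - (6 + O)*0 = 9 - 1*0 = 9 + 0 = 9)
A = -11/2 (A = 2*(¼) + 6*(-1) = ½ - 6 = -11/2 ≈ -5.5000)
Y(P) = -1 (Y(P) = (-11/2 + 5)*2 = -½*2 = -1)
Y(-1)*o(2, 1) + 0 = -1*9 + 0 = -9 + 0 = -9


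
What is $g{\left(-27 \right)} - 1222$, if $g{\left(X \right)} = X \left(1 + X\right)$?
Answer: $-520$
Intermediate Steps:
$g{\left(-27 \right)} - 1222 = - 27 \left(1 - 27\right) - 1222 = \left(-27\right) \left(-26\right) - 1222 = 702 - 1222 = -520$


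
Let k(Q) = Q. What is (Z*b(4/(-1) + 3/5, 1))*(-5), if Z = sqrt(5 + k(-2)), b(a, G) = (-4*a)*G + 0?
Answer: -68*sqrt(3) ≈ -117.78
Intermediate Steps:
b(a, G) = -4*G*a (b(a, G) = -4*G*a + 0 = -4*G*a)
Z = sqrt(3) (Z = sqrt(5 - 2) = sqrt(3) ≈ 1.7320)
(Z*b(4/(-1) + 3/5, 1))*(-5) = (sqrt(3)*(-4*1*(4/(-1) + 3/5)))*(-5) = (sqrt(3)*(-4*1*(4*(-1) + 3*(1/5))))*(-5) = (sqrt(3)*(-4*1*(-4 + 3/5)))*(-5) = (sqrt(3)*(-4*1*(-17/5)))*(-5) = (sqrt(3)*(68/5))*(-5) = (68*sqrt(3)/5)*(-5) = -68*sqrt(3)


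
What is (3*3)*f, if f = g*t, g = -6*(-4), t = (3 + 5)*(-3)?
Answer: -5184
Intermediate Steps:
t = -24 (t = 8*(-3) = -24)
g = 24 (g = -1*(-24) = 24)
f = -576 (f = 24*(-24) = -576)
(3*3)*f = (3*3)*(-576) = 9*(-576) = -5184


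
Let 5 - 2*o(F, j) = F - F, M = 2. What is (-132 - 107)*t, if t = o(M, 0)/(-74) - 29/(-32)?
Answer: -246887/1184 ≈ -208.52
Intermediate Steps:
o(F, j) = 5/2 (o(F, j) = 5/2 - (F - F)/2 = 5/2 - 1/2*0 = 5/2 + 0 = 5/2)
t = 1033/1184 (t = (5/2)/(-74) - 29/(-32) = (5/2)*(-1/74) - 29*(-1/32) = -5/148 + 29/32 = 1033/1184 ≈ 0.87247)
(-132 - 107)*t = (-132 - 107)*(1033/1184) = -239*1033/1184 = -246887/1184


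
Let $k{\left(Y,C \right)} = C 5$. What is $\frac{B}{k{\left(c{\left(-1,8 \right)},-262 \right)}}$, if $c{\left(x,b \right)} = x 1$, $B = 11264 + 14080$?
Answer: $- \frac{12672}{655} \approx -19.347$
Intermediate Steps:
$B = 25344$
$c{\left(x,b \right)} = x$
$k{\left(Y,C \right)} = 5 C$
$\frac{B}{k{\left(c{\left(-1,8 \right)},-262 \right)}} = \frac{25344}{5 \left(-262\right)} = \frac{25344}{-1310} = 25344 \left(- \frac{1}{1310}\right) = - \frac{12672}{655}$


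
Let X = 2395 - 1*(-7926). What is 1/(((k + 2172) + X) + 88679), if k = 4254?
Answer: 1/105426 ≈ 9.4853e-6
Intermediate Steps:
X = 10321 (X = 2395 + 7926 = 10321)
1/(((k + 2172) + X) + 88679) = 1/(((4254 + 2172) + 10321) + 88679) = 1/((6426 + 10321) + 88679) = 1/(16747 + 88679) = 1/105426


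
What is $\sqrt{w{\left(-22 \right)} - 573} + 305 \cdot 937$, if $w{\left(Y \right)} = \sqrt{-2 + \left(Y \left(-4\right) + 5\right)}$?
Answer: $285785 + \sqrt{-573 + \sqrt{91}} \approx 2.8579 \cdot 10^{5} + 23.737 i$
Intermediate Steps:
$w{\left(Y \right)} = \sqrt{3 - 4 Y}$ ($w{\left(Y \right)} = \sqrt{-2 - \left(-5 + 4 Y\right)} = \sqrt{3 - 4 Y}$)
$\sqrt{w{\left(-22 \right)} - 573} + 305 \cdot 937 = \sqrt{\sqrt{3 - -88} - 573} + 305 \cdot 937 = \sqrt{\sqrt{3 + 88} - 573} + 285785 = \sqrt{\sqrt{91} - 573} + 285785 = \sqrt{-573 + \sqrt{91}} + 285785 = 285785 + \sqrt{-573 + \sqrt{91}}$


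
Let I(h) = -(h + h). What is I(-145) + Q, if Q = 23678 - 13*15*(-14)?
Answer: 26698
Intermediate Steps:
I(h) = -2*h
Q = 26408 (Q = 23678 - 195*(-14) = 23678 - 1*(-2730) = 23678 + 2730 = 26408)
I(-145) + Q = -2*(-145) + 26408 = 290 + 26408 = 26698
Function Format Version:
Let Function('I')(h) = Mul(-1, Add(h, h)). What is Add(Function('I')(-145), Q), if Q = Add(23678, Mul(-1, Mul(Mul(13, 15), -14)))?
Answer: 26698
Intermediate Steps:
Function('I')(h) = Mul(-2, h) (Function('I')(h) = Mul(-1, Mul(2, h)) = Mul(-2, h))
Q = 26408 (Q = Add(23678, Mul(-1, Mul(195, -14))) = Add(23678, Mul(-1, -2730)) = Add(23678, 2730) = 26408)
Add(Function('I')(-145), Q) = Add(Mul(-2, -145), 26408) = Add(290, 26408) = 26698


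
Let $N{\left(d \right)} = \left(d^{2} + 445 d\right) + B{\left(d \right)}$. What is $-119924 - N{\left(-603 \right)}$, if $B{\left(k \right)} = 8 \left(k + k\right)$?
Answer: $-205550$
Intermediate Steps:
$B{\left(k \right)} = 16 k$ ($B{\left(k \right)} = 8 \cdot 2 k = 16 k$)
$N{\left(d \right)} = d^{2} + 461 d$ ($N{\left(d \right)} = \left(d^{2} + 445 d\right) + 16 d = d^{2} + 461 d$)
$-119924 - N{\left(-603 \right)} = -119924 - - 603 \left(461 - 603\right) = -119924 - \left(-603\right) \left(-142\right) = -119924 - 85626 = -205550$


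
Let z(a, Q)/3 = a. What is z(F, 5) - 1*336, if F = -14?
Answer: -378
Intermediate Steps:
z(a, Q) = 3*a
z(F, 5) - 1*336 = 3*(-14) - 1*336 = -42 - 336 = -378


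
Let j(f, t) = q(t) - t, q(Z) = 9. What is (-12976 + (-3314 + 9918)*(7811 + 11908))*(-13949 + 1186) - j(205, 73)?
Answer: -1661886821836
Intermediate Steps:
j(f, t) = 9 - t
(-12976 + (-3314 + 9918)*(7811 + 11908))*(-13949 + 1186) - j(205, 73) = (-12976 + (-3314 + 9918)*(7811 + 11908))*(-13949 + 1186) - (9 - 1*73) = (-12976 + 6604*19719)*(-12763) - (9 - 73) = (-12976 + 130224276)*(-12763) - 1*(-64) = 130211300*(-12763) + 64 = -1661886821900 + 64 = -1661886821836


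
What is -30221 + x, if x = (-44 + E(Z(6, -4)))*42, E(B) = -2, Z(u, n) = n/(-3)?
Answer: -32153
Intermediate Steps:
Z(u, n) = -n/3 (Z(u, n) = n*(-⅓) = -n/3)
x = -1932 (x = (-44 - 2)*42 = -46*42 = -1932)
-30221 + x = -30221 - 1932 = -32153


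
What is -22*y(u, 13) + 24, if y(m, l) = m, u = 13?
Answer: -262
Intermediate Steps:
-22*y(u, 13) + 24 = -22*13 + 24 = -286 + 24 = -262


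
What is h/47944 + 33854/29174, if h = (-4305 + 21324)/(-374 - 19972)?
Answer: 5503836380765/4743053606096 ≈ 1.1604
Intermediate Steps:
h = -5673/6782 (h = 17019/(-20346) = 17019*(-1/20346) = -5673/6782 ≈ -0.83648)
h/47944 + 33854/29174 = -5673/6782/47944 + 33854/29174 = -5673/6782*1/47944 + 33854*(1/29174) = -5673/325156208 + 16927/14587 = 5503836380765/4743053606096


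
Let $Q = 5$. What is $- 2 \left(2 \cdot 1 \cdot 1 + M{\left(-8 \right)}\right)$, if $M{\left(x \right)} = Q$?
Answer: $-14$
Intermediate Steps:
$M{\left(x \right)} = 5$
$- 2 \left(2 \cdot 1 \cdot 1 + M{\left(-8 \right)}\right) = - 2 \left(2 \cdot 1 \cdot 1 + 5\right) = - 2 \left(2 \cdot 1 + 5\right) = - 2 \left(2 + 5\right) = \left(-2\right) 7 = -14$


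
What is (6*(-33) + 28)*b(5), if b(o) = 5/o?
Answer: -170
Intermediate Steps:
(6*(-33) + 28)*b(5) = (6*(-33) + 28)*(5/5) = (-198 + 28)*(5*(⅕)) = -170*1 = -170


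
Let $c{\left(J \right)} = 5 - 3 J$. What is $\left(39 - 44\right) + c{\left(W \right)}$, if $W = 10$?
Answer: $-30$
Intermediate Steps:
$\left(39 - 44\right) + c{\left(W \right)} = \left(39 - 44\right) + \left(5 - 30\right) = -5 + \left(5 - 30\right) = -5 - 25 = -30$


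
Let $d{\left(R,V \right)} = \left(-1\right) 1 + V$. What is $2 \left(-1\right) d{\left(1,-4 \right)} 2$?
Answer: $20$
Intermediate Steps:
$d{\left(R,V \right)} = -1 + V$
$2 \left(-1\right) d{\left(1,-4 \right)} 2 = 2 \left(-1\right) \left(-1 - 4\right) 2 = \left(-2\right) \left(-5\right) 2 = 10 \cdot 2 = 20$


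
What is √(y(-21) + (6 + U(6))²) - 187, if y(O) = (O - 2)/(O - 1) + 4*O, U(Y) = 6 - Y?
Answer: -187 + I*√22726/22 ≈ -187.0 + 6.8523*I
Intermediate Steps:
y(O) = 4*O + (-2 + O)/(-1 + O) (y(O) = (-2 + O)/(-1 + O) + 4*O = 4*O + (-2 + O)/(-1 + O))
√(y(-21) + (6 + U(6))²) - 187 = √((-2 - 3*(-21) + 4*(-21)²)/(-1 - 21) + (6 + (6 - 1*6))²) - 187 = √((-2 + 63 + 4*441)/(-22) + (6 + (6 - 6))²) - 187 = √(-(-2 + 63 + 1764)/22 + (6 + 0)²) - 187 = √(-1/22*1825 + 6²) - 187 = √(-1825/22 + 36) - 187 = √(-1033/22) - 187 = I*√22726/22 - 187 = -187 + I*√22726/22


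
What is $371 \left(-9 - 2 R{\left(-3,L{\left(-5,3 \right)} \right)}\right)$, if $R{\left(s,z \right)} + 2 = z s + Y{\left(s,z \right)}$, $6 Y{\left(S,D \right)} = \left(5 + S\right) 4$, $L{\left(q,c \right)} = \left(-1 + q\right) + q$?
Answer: $- \frac{81991}{3} \approx -27330.0$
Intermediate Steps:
$L{\left(q,c \right)} = -1 + 2 q$
$Y{\left(S,D \right)} = \frac{10}{3} + \frac{2 S}{3}$ ($Y{\left(S,D \right)} = \frac{\left(5 + S\right) 4}{6} = \frac{20 + 4 S}{6} = \frac{10}{3} + \frac{2 S}{3}$)
$R{\left(s,z \right)} = \frac{4}{3} + \frac{2 s}{3} + s z$ ($R{\left(s,z \right)} = -2 + \left(z s + \left(\frac{10}{3} + \frac{2 s}{3}\right)\right) = -2 + \left(s z + \left(\frac{10}{3} + \frac{2 s}{3}\right)\right) = -2 + \left(\frac{10}{3} + \frac{2 s}{3} + s z\right) = \frac{4}{3} + \frac{2 s}{3} + s z$)
$371 \left(-9 - 2 R{\left(-3,L{\left(-5,3 \right)} \right)}\right) = 371 \left(-9 - 2 \left(\frac{4}{3} + \frac{2}{3} \left(-3\right) - 3 \left(-1 + 2 \left(-5\right)\right)\right)\right) = 371 \left(-9 - 2 \left(\frac{4}{3} - 2 - 3 \left(-1 - 10\right)\right)\right) = 371 \left(-9 - 2 \left(\frac{4}{3} - 2 - -33\right)\right) = 371 \left(-9 - 2 \left(\frac{4}{3} - 2 + 33\right)\right) = 371 \left(-9 - \frac{194}{3}\right) = 371 \left(- \frac{221}{3}\right) = - \frac{81991}{3}$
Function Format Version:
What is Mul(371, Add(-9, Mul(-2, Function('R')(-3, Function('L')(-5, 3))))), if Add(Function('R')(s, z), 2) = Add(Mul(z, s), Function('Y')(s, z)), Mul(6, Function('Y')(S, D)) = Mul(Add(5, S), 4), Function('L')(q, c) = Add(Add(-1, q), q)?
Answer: Rational(-81991, 3) ≈ -27330.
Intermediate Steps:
Function('L')(q, c) = Add(-1, Mul(2, q))
Function('Y')(S, D) = Add(Rational(10, 3), Mul(Rational(2, 3), S)) (Function('Y')(S, D) = Mul(Rational(1, 6), Mul(Add(5, S), 4)) = Mul(Rational(1, 6), Add(20, Mul(4, S))) = Add(Rational(10, 3), Mul(Rational(2, 3), S)))
Function('R')(s, z) = Add(Rational(4, 3), Mul(Rational(2, 3), s), Mul(s, z)) (Function('R')(s, z) = Add(-2, Add(Mul(z, s), Add(Rational(10, 3), Mul(Rational(2, 3), s)))) = Add(-2, Add(Mul(s, z), Add(Rational(10, 3), Mul(Rational(2, 3), s)))) = Add(-2, Add(Rational(10, 3), Mul(Rational(2, 3), s), Mul(s, z))) = Add(Rational(4, 3), Mul(Rational(2, 3), s), Mul(s, z)))
Mul(371, Add(-9, Mul(-2, Function('R')(-3, Function('L')(-5, 3))))) = Mul(371, Add(-9, Mul(-2, Add(Rational(4, 3), Mul(Rational(2, 3), -3), Mul(-3, Add(-1, Mul(2, -5))))))) = Mul(371, Add(-9, Mul(-2, Add(Rational(4, 3), -2, Mul(-3, Add(-1, -10)))))) = Mul(371, Add(-9, Mul(-2, Add(Rational(4, 3), -2, Mul(-3, -11))))) = Mul(371, Add(-9, Mul(-2, Add(Rational(4, 3), -2, 33)))) = Mul(371, Add(-9, Mul(-2, Rational(97, 3)))) = Mul(371, Add(-9, Rational(-194, 3))) = Mul(371, Rational(-221, 3)) = Rational(-81991, 3)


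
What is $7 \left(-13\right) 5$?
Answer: $-455$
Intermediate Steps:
$7 \left(-13\right) 5 = \left(-91\right) 5 = -455$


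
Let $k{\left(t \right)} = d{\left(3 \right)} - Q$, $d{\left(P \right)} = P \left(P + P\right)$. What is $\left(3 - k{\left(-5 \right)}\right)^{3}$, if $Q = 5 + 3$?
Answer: $-343$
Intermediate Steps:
$Q = 8$
$d{\left(P \right)} = 2 P^{2}$ ($d{\left(P \right)} = P 2 P = 2 P^{2}$)
$k{\left(t \right)} = 10$ ($k{\left(t \right)} = 2 \cdot 3^{2} - 8 = 2 \cdot 9 - 8 = 18 - 8 = 10$)
$\left(3 - k{\left(-5 \right)}\right)^{3} = \left(3 - 10\right)^{3} = \left(-7\right)^{3} = -343$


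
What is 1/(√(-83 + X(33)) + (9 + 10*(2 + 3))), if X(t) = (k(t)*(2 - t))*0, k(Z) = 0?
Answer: 59/3564 - I*√83/3564 ≈ 0.016554 - 0.0025562*I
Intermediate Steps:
X(t) = 0 (X(t) = (0*(2 - t))*0 = 0*0 = 0)
1/(√(-83 + X(33)) + (9 + 10*(2 + 3))) = 1/(√(-83 + 0) + (9 + 10*(2 + 3))) = 1/(√(-83) + (9 + 10*5)) = 1/(I*√83 + (9 + 50)) = 1/(I*√83 + 59) = 1/(59 + I*√83)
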